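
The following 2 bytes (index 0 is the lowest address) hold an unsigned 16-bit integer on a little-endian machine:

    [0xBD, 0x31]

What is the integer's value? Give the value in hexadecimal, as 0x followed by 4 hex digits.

0x31BD

Little-endian: lowest address holds the least-significant byte.
Reassemble most-significant byte first: 31 BD → 0x31BD.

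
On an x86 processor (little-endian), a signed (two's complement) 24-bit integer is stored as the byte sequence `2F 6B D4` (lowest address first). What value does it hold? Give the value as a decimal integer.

Little-endian: lowest address holds the least-significant byte.
Reassemble most-significant byte first: D4 6B 2F → 0xD46B2F.
Top bit is set, so as a signed 24-bit value this is 0xD46B2F − 2^24 = -2856145.

-2856145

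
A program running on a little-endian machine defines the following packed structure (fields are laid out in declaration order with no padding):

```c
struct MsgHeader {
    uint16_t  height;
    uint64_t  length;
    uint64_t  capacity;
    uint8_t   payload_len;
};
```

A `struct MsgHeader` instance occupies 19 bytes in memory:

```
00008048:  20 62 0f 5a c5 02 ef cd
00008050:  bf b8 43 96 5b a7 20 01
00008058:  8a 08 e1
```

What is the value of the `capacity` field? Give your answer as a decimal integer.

615305538847872579

`capacity` follows `height` (2 B), `length` (8 B), so it starts at offset 2 + 8 = 10 and occupies 8 bytes.
Bytes at offsets 10..17: 43 96 5B A7 20 01 8A 08.
Little-endian: lowest address holds the least-significant byte.
Reassemble most-significant byte first: 08 8A 01 20 A7 5B 96 43 → 0x088A0120A75B9643.
0x088A0120A75B9643 = 615305538847872579.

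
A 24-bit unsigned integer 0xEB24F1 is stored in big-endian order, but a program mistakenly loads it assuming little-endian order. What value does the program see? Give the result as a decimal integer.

15803627

Stored big-endian, the bytes at ascending addresses are EB 24 F1.
Read back as little-endian, the first byte is least significant, giving 0xF124EB.
0xF124EB = 15803627.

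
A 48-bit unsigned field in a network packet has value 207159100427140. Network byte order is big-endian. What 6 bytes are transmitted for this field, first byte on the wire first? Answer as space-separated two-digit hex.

207159100427140 in hexadecimal, padded to 48 bits, is 0xBC68FC97CB84.
Split into bytes (most-significant first): BC 68 FC 97 CB 84.
Big-endian stores the most-significant byte at the lowest address.
So the memory order matches the most-significant-first order: BC 68 FC 97 CB 84.

BC 68 FC 97 CB 84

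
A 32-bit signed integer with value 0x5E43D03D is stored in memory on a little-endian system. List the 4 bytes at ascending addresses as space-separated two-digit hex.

3D D0 43 5E

Split into bytes (most-significant first): 5E 43 D0 3D.
Little-endian stores the least-significant byte at the lowest address.
So at ascending addresses the bytes are 3D D0 43 5E.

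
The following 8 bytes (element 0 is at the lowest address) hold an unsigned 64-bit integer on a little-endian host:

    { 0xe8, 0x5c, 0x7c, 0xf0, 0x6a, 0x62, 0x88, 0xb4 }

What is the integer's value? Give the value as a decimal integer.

13008755735100415208

Little-endian: lowest address holds the least-significant byte.
Reassemble most-significant byte first: B4 88 62 6A F0 7C 5C E8 → 0xB488626AF07C5CE8.
0xB488626AF07C5CE8 = 13008755735100415208.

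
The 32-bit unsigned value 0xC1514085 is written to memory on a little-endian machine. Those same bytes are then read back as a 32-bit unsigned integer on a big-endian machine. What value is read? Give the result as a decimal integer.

Stored little-endian, the bytes at ascending addresses are 85 40 51 C1.
Read back as big-endian, the last byte is least significant, giving 0x854051C1.
0x854051C1 = 2235584961.

2235584961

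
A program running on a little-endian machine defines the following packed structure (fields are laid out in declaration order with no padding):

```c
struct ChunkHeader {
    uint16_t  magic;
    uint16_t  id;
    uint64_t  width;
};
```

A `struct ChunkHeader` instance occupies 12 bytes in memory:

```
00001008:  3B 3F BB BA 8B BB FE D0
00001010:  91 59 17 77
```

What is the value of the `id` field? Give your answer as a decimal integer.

`id` follows `magic` (2 bytes), so it starts at byte offset 2 and occupies 2 bytes.
Bytes at offsets 2..3: BB BA.
Little-endian: lowest address holds the least-significant byte.
Reassemble most-significant byte first: BA BB → 0xBABB.
0xBABB = 47803.

47803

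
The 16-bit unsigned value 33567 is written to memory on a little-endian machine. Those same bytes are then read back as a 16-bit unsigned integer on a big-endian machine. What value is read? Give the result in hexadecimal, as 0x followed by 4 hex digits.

0x1F83

33567 in 16-bit hexadecimal is 0x831F.
Stored little-endian, the bytes at ascending addresses are 1F 83.
Read back as big-endian, the last byte is least significant, giving 0x1F83.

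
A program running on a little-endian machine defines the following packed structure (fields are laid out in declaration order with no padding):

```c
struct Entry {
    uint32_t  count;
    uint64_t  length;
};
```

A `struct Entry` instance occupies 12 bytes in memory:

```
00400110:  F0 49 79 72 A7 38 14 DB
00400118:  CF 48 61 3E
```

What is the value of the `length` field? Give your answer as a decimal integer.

`length` follows `count` (4 bytes), so it starts at byte offset 4 and occupies 8 bytes.
Bytes at offsets 4..11: A7 38 14 DB CF 48 61 3E.
Little-endian stores the least-significant byte at the lowest address.
Reassemble most-significant byte first: 3E 61 48 CF DB 14 38 A7 → 0x3E6148CFDB1438A7.
0x3E6148CFDB1438A7 = 4494953960663431335.

4494953960663431335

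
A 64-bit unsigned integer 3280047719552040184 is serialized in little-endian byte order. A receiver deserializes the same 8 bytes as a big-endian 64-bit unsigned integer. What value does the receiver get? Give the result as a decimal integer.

17923265222010897709

3280047719552040184 in 64-bit hexadecimal is 0x2D851205C23ABCF8.
Stored little-endian, the bytes at ascending addresses are F8 BC 3A C2 05 12 85 2D.
Read back as big-endian, the last byte is least significant, giving 0xF8BC3AC20512852D.
0xF8BC3AC20512852D = 17923265222010897709.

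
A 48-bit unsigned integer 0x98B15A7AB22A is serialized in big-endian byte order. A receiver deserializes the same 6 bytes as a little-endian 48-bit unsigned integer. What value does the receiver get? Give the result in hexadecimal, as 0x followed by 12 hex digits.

Stored big-endian, the bytes at ascending addresses are 98 B1 5A 7A B2 2A.
Read back as little-endian, the first byte is least significant, giving 0x2AB27A5AB198.

0x2AB27A5AB198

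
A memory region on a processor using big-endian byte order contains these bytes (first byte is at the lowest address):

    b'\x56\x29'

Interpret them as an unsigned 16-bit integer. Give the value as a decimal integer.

22057

In big-endian order the high byte comes first in memory.
The bytes are already most-significant first: 0x5629.
0x5629 = 22057.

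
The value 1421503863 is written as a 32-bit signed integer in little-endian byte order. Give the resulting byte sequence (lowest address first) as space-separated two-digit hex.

77 6D BA 54

1421503863 in hexadecimal, padded to 32 bits, is 0x54BA6D77.
Split into bytes (most-significant first): 54 BA 6D 77.
Little-endian: lowest address holds the least-significant byte.
So at ascending addresses the bytes are 77 6D BA 54.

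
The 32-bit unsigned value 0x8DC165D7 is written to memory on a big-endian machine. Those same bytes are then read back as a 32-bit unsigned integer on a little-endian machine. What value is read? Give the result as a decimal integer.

Stored big-endian, the bytes at ascending addresses are 8D C1 65 D7.
Read back as little-endian, the first byte is least significant, giving 0xD765C18D.
0xD765C18D = 3613770125.

3613770125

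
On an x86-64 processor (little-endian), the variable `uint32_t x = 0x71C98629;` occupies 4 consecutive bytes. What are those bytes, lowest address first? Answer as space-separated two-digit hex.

29 86 C9 71

Split into bytes (most-significant first): 71 C9 86 29.
In little-endian order the low byte comes first in memory.
So at ascending addresses the bytes are 29 86 C9 71.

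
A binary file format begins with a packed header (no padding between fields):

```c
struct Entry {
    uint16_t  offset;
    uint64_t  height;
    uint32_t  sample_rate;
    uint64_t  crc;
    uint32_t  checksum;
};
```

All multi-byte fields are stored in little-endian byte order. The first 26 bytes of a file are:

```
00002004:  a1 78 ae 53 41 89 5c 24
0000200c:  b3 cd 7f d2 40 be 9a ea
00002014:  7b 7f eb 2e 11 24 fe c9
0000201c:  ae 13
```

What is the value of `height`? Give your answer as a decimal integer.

`height` follows `offset` (2 bytes), so it starts at byte offset 2 and occupies 8 bytes.
Bytes at offsets 2..9: AE 53 41 89 5C 24 B3 CD.
In little-endian order the low byte comes first in memory.
Reassemble most-significant byte first: CD B3 24 5C 89 41 53 AE → 0xCDB3245C894153AE.
0xCDB3245C894153AE = 14822230778464785326.

14822230778464785326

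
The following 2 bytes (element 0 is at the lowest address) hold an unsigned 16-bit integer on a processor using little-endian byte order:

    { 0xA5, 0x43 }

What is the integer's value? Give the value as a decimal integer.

Little-endian: lowest address holds the least-significant byte.
Reassemble most-significant byte first: 43 A5 → 0x43A5.
0x43A5 = 17317.

17317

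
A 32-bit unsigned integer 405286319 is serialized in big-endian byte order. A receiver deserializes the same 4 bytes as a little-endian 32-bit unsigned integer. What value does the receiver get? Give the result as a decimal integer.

2938972184

405286319 in 32-bit hexadecimal is 0x18282DAF.
Stored big-endian, the bytes at ascending addresses are 18 28 2D AF.
Read back as little-endian, the first byte is least significant, giving 0xAF2D2818.
0xAF2D2818 = 2938972184.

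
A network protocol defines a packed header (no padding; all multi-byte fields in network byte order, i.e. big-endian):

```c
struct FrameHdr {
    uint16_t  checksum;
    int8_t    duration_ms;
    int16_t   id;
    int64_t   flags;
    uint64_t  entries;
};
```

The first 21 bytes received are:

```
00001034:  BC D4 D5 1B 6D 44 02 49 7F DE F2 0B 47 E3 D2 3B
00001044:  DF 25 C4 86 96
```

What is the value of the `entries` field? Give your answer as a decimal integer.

`entries` follows `checksum` (2 B), `duration_ms` (1 B), `id` (2 B), `flags` (8 B), so it starts at offset 2 + 1 + 2 + 8 = 13 and occupies 8 bytes.
Bytes at offsets 13..20: E3 D2 3B DF 25 C4 86 96.
Big-endian stores the most-significant byte at the lowest address.
The bytes are already most-significant first: 0xE3D23BDF25C48696.
0xE3D23BDF25C48696 = 16416249421316261526.

16416249421316261526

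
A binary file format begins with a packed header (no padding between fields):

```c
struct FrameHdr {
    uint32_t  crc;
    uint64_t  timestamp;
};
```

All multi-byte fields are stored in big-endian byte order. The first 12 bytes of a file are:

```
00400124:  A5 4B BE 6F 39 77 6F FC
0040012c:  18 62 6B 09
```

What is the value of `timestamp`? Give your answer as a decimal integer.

4140901510922005257

`timestamp` follows `crc` (4 bytes), so it starts at byte offset 4 and occupies 8 bytes.
Bytes at offsets 4..11: 39 77 6F FC 18 62 6B 09.
In big-endian order the high byte comes first in memory.
The bytes are already most-significant first: 0x39776FFC18626B09.
0x39776FFC18626B09 = 4140901510922005257.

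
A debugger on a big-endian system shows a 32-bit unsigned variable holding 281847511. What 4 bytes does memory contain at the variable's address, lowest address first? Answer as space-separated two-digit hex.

281847511 in hexadecimal, padded to 32 bits, is 0x10CCA6D7.
Split into bytes (most-significant first): 10 CC A6 D7.
In big-endian order the high byte comes first in memory.
So the memory order matches the most-significant-first order: 10 CC A6 D7.

10 CC A6 D7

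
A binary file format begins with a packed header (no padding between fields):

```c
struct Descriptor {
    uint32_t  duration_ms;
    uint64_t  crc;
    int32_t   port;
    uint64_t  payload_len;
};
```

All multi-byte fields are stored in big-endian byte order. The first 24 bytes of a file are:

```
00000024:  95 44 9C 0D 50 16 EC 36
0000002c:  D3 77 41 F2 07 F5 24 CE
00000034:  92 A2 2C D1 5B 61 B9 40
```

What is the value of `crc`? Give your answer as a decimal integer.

5771059692742066674

`crc` follows `duration_ms` (4 bytes), so it starts at byte offset 4 and occupies 8 bytes.
Bytes at offsets 4..11: 50 16 EC 36 D3 77 41 F2.
Big-endian: lowest address holds the most-significant byte.
The bytes are already most-significant first: 0x5016EC36D37741F2.
0x5016EC36D37741F2 = 5771059692742066674.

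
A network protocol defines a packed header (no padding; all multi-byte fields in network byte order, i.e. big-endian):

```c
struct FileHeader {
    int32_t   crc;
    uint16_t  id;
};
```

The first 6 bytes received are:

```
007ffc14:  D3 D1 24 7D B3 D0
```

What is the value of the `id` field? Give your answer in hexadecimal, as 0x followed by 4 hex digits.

`id` follows `crc` (4 bytes), so it starts at byte offset 4 and occupies 2 bytes.
Bytes at offsets 4..5: B3 D0.
Big-endian stores the most-significant byte at the lowest address.
The bytes are already most-significant first: 0xB3D0.

0xB3D0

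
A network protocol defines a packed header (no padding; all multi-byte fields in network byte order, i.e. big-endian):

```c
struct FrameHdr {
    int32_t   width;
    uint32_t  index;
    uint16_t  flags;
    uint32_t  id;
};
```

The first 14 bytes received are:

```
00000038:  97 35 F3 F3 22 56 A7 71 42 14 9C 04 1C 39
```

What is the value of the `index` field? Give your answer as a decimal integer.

`index` follows `width` (4 bytes), so it starts at byte offset 4 and occupies 4 bytes.
Bytes at offsets 4..7: 22 56 A7 71.
In big-endian order the high byte comes first in memory.
The bytes are already most-significant first: 0x2256A771.
0x2256A771 = 576104305.

576104305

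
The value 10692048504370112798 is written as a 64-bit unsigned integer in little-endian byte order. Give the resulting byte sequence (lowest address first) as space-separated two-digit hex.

10692048504370112798 in hexadecimal, padded to 64 bits, is 0x9461C977403A291E.
Split into bytes (most-significant first): 94 61 C9 77 40 3A 29 1E.
Little-endian stores the least-significant byte at the lowest address.
So at ascending addresses the bytes are 1E 29 3A 40 77 C9 61 94.

1E 29 3A 40 77 C9 61 94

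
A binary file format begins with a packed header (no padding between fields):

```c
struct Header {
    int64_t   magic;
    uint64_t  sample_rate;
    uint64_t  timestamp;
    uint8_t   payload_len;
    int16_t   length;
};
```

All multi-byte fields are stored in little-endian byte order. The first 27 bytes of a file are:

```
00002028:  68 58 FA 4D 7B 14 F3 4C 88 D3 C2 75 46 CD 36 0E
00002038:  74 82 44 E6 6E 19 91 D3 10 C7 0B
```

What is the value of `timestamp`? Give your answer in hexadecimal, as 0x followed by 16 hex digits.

0xD391196EE6448274

`timestamp` follows `magic` (8 B), `sample_rate` (8 B), so it starts at offset 8 + 8 = 16 and occupies 8 bytes.
Bytes at offsets 16..23: 74 82 44 E6 6E 19 91 D3.
Little-endian: lowest address holds the least-significant byte.
Reassemble most-significant byte first: D3 91 19 6E E6 44 82 74 → 0xD391196EE6448274.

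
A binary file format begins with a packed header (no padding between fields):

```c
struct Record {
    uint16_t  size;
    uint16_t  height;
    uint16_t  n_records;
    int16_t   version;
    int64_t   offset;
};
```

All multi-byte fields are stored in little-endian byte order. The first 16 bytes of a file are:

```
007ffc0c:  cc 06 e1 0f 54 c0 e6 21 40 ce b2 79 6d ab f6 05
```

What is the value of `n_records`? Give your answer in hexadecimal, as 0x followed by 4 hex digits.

0xC054

`n_records` follows `size` (2 B), `height` (2 B), so it starts at offset 2 + 2 = 4 and occupies 2 bytes.
Bytes at offsets 4..5: 54 C0.
Little-endian stores the least-significant byte at the lowest address.
Reassemble most-significant byte first: C0 54 → 0xC054.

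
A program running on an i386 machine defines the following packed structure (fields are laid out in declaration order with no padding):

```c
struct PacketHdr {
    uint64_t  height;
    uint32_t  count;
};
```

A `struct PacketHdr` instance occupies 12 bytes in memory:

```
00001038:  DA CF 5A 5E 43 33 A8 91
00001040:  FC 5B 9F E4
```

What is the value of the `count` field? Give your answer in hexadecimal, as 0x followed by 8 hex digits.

0xE49F5BFC

`count` follows `height` (8 bytes), so it starts at byte offset 8 and occupies 4 bytes.
Bytes at offsets 8..11: FC 5B 9F E4.
In little-endian order the low byte comes first in memory.
Reassemble most-significant byte first: E4 9F 5B FC → 0xE49F5BFC.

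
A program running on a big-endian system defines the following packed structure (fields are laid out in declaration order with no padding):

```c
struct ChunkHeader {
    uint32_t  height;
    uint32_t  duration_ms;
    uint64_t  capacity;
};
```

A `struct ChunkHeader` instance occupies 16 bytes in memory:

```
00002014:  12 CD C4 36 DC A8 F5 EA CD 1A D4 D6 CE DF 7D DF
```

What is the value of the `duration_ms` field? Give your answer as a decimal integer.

3702060522

`duration_ms` follows `height` (4 bytes), so it starts at byte offset 4 and occupies 4 bytes.
Bytes at offsets 4..7: DC A8 F5 EA.
Big-endian stores the most-significant byte at the lowest address.
The bytes are already most-significant first: 0xDCA8F5EA.
0xDCA8F5EA = 3702060522.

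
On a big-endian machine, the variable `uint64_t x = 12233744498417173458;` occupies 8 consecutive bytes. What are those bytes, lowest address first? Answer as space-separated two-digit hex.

12233744498417173458 in hexadecimal, padded to 64 bits, is 0xA9C6FDCDDD0B83D2.
Split into bytes (most-significant first): A9 C6 FD CD DD 0B 83 D2.
In big-endian order the high byte comes first in memory.
So the memory order matches the most-significant-first order: A9 C6 FD CD DD 0B 83 D2.

A9 C6 FD CD DD 0B 83 D2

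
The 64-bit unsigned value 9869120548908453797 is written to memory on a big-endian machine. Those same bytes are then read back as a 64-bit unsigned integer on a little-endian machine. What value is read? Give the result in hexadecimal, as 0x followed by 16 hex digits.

9869120548908453797 in 64-bit hexadecimal is 0x88F628D9B3324FA5.
Stored big-endian, the bytes at ascending addresses are 88 F6 28 D9 B3 32 4F A5.
Read back as little-endian, the first byte is least significant, giving 0xA54F32B3D928F688.

0xA54F32B3D928F688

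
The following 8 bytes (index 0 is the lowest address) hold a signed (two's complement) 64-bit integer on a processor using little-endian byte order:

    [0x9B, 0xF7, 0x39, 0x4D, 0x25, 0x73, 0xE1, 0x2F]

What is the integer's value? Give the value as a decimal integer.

3450165393589139355

Little-endian stores the least-significant byte at the lowest address.
Reassemble most-significant byte first: 2F E1 73 25 4D 39 F7 9B → 0x2FE173254D39F79B.
0x2FE173254D39F79B = 3450165393589139355.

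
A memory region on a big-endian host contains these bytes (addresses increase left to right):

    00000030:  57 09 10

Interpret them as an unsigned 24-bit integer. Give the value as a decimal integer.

5703952

Big-endian: lowest address holds the most-significant byte.
The bytes are already most-significant first: 0x570910.
0x570910 = 5703952.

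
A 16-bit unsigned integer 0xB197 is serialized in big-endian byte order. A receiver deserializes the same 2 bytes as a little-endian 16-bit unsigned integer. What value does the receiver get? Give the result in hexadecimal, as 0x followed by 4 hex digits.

0x97B1

Stored big-endian, the bytes at ascending addresses are B1 97.
Read back as little-endian, the first byte is least significant, giving 0x97B1.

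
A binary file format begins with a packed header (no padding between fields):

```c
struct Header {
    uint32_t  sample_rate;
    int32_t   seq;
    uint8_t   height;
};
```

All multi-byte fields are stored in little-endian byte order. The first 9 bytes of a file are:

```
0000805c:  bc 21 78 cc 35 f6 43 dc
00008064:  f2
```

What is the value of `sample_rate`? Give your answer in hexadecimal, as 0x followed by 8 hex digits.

0xCC7821BC

`sample_rate` is the first field, at byte offset 0, occupying 4 bytes.
Bytes at offsets 0..3: BC 21 78 CC.
Little-endian: lowest address holds the least-significant byte.
Reassemble most-significant byte first: CC 78 21 BC → 0xCC7821BC.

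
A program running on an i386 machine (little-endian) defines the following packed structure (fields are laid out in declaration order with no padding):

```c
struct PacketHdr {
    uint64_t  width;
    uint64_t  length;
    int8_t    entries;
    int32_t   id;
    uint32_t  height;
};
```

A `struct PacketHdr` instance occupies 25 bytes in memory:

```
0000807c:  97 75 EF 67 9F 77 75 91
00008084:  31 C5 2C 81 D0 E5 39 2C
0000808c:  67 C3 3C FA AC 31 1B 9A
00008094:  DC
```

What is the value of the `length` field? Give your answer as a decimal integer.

3186830895024489777

`length` follows `width` (8 bytes), so it starts at byte offset 8 and occupies 8 bytes.
Bytes at offsets 8..15: 31 C5 2C 81 D0 E5 39 2C.
In little-endian order the low byte comes first in memory.
Reassemble most-significant byte first: 2C 39 E5 D0 81 2C C5 31 → 0x2C39E5D0812CC531.
0x2C39E5D0812CC531 = 3186830895024489777.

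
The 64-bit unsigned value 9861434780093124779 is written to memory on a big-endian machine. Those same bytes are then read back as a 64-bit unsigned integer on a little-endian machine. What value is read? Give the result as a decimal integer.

9861434780093124779 in 64-bit hexadecimal is 0x88DADAAF332210AB.
Stored big-endian, the bytes at ascending addresses are 88 DA DA AF 33 22 10 AB.
Read back as little-endian, the first byte is least significant, giving 0xAB102233AFDADA88.
0xAB102233AFDADA88 = 12326389785502079624.

12326389785502079624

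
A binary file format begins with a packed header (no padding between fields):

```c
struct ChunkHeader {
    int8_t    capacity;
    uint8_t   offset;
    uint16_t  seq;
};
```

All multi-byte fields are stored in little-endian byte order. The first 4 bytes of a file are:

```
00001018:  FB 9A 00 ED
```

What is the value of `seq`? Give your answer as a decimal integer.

`seq` follows `capacity` (1 B), `offset` (1 B), so it starts at offset 1 + 1 = 2 and occupies 2 bytes.
Bytes at offsets 2..3: 00 ED.
Little-endian: lowest address holds the least-significant byte.
Reassemble most-significant byte first: ED 00 → 0xED00.
0xED00 = 60672.

60672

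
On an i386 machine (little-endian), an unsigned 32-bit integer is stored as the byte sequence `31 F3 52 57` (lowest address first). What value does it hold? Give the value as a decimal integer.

1465054001

Little-endian stores the least-significant byte at the lowest address.
Reassemble most-significant byte first: 57 52 F3 31 → 0x5752F331.
0x5752F331 = 1465054001.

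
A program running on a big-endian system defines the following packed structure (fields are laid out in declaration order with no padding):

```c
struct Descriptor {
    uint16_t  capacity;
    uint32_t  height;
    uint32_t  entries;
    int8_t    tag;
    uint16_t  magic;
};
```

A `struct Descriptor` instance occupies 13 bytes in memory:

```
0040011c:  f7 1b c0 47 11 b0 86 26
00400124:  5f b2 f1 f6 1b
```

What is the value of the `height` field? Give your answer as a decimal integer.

3225883056

`height` follows `capacity` (2 bytes), so it starts at byte offset 2 and occupies 4 bytes.
Bytes at offsets 2..5: C0 47 11 B0.
In big-endian order the high byte comes first in memory.
The bytes are already most-significant first: 0xC04711B0.
0xC04711B0 = 3225883056.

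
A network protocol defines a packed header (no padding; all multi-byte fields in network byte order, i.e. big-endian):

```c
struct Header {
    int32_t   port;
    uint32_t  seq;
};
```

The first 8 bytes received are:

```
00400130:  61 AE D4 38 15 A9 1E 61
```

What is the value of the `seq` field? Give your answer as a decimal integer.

`seq` follows `port` (4 bytes), so it starts at byte offset 4 and occupies 4 bytes.
Bytes at offsets 4..7: 15 A9 1E 61.
Big-endian: lowest address holds the most-significant byte.
The bytes are already most-significant first: 0x15A91E61.
0x15A91E61 = 363404897.

363404897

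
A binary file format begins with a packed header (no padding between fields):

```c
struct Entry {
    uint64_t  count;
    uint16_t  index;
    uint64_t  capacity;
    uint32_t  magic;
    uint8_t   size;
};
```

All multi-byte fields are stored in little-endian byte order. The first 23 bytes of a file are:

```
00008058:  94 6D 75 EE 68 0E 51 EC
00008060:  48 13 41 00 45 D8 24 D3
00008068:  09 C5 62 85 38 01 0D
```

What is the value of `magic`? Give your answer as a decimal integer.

`magic` follows `count` (8 B), `index` (2 B), `capacity` (8 B), so it starts at offset 8 + 2 + 8 = 18 and occupies 4 bytes.
Bytes at offsets 18..21: 62 85 38 01.
Little-endian stores the least-significant byte at the lowest address.
Reassemble most-significant byte first: 01 38 85 62 → 0x01388562.
0x01388562 = 20481378.

20481378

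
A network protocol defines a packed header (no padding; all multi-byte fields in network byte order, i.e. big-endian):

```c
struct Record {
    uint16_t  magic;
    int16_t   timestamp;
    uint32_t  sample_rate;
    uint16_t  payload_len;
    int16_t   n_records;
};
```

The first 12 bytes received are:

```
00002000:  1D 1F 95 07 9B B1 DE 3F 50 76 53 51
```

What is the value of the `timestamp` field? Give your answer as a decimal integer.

-27385

`timestamp` follows `magic` (2 bytes), so it starts at byte offset 2 and occupies 2 bytes.
Bytes at offsets 2..3: 95 07.
Big-endian: lowest address holds the most-significant byte.
The bytes are already most-significant first: 0x9507.
Top bit is set, so as a signed 16-bit value this is 0x9507 − 2^16 = -27385.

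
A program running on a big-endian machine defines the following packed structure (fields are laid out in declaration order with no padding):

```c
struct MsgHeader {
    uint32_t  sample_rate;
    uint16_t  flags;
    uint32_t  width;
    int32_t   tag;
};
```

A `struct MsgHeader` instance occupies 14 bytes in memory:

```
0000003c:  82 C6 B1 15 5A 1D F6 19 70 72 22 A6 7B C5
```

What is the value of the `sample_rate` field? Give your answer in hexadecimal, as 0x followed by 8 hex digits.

0x82C6B115

`sample_rate` is the first field, at byte offset 0, occupying 4 bytes.
Bytes at offsets 0..3: 82 C6 B1 15.
Big-endian: lowest address holds the most-significant byte.
The bytes are already most-significant first: 0x82C6B115.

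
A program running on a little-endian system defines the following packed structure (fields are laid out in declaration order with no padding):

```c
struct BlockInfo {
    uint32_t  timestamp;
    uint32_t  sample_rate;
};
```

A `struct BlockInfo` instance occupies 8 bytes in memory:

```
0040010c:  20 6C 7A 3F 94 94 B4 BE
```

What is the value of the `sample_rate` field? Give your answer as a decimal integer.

3199505556

`sample_rate` follows `timestamp` (4 bytes), so it starts at byte offset 4 and occupies 4 bytes.
Bytes at offsets 4..7: 94 94 B4 BE.
Little-endian: lowest address holds the least-significant byte.
Reassemble most-significant byte first: BE B4 94 94 → 0xBEB49494.
0xBEB49494 = 3199505556.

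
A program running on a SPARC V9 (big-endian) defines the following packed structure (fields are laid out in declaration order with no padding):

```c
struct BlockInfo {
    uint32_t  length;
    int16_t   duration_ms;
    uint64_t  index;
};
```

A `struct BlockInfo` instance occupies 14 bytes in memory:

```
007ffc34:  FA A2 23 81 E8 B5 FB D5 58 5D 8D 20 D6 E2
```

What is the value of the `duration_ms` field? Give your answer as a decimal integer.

`duration_ms` follows `length` (4 bytes), so it starts at byte offset 4 and occupies 2 bytes.
Bytes at offsets 4..5: E8 B5.
In big-endian order the high byte comes first in memory.
The bytes are already most-significant first: 0xE8B5.
Top bit is set, so as a signed 16-bit value this is 0xE8B5 − 2^16 = -5963.

-5963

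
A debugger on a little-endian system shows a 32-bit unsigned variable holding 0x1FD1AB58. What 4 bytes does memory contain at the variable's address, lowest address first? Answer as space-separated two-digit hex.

Split into bytes (most-significant first): 1F D1 AB 58.
Little-endian: lowest address holds the least-significant byte.
So at ascending addresses the bytes are 58 AB D1 1F.

58 AB D1 1F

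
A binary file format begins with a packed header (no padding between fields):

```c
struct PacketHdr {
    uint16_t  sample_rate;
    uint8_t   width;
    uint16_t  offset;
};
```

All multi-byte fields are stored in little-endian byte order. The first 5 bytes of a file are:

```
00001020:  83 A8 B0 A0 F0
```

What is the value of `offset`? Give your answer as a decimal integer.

61600

`offset` follows `sample_rate` (2 B), `width` (1 B), so it starts at offset 2 + 1 = 3 and occupies 2 bytes.
Bytes at offsets 3..4: A0 F0.
In little-endian order the low byte comes first in memory.
Reassemble most-significant byte first: F0 A0 → 0xF0A0.
0xF0A0 = 61600.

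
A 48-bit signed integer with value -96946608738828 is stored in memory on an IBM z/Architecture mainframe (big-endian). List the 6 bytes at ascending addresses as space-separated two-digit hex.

A7 D3 DB D2 ED F4

Two's complement of -96946608738828 in 48 bits: 96946608738828 = 0x582C242D120C; invert → 0xA7D3DBD2EDF3; add 1 → 0xA7D3DBD2EDF4.
Split into bytes (most-significant first): A7 D3 DB D2 ED F4.
In big-endian order the high byte comes first in memory.
So the memory order matches the most-significant-first order: A7 D3 DB D2 ED F4.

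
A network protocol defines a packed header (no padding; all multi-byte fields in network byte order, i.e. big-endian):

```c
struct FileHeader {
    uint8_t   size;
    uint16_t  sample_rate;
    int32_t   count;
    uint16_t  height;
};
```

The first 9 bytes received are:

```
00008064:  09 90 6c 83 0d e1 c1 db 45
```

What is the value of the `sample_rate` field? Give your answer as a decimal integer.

36972

`sample_rate` follows `size` (1 byte), so it starts at byte offset 1 and occupies 2 bytes.
Bytes at offsets 1..2: 90 6C.
In big-endian order the high byte comes first in memory.
The bytes are already most-significant first: 0x906C.
0x906C = 36972.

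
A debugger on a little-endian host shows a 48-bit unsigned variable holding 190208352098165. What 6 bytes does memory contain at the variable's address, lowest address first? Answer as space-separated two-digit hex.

75 97 42 55 FE AC

190208352098165 in hexadecimal, padded to 48 bits, is 0xACFE55429775.
Split into bytes (most-significant first): AC FE 55 42 97 75.
Little-endian stores the least-significant byte at the lowest address.
So at ascending addresses the bytes are 75 97 42 55 FE AC.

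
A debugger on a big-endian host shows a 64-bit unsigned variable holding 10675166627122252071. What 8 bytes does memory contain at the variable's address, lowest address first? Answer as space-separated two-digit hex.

10675166627122252071 in hexadecimal, padded to 64 bits, is 0x9425CF7CE7BA0927.
Split into bytes (most-significant first): 94 25 CF 7C E7 BA 09 27.
In big-endian order the high byte comes first in memory.
So the memory order matches the most-significant-first order: 94 25 CF 7C E7 BA 09 27.

94 25 CF 7C E7 BA 09 27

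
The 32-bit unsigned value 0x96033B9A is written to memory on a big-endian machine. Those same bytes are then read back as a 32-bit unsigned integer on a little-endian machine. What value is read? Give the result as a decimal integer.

2587558806

Stored big-endian, the bytes at ascending addresses are 96 03 3B 9A.
Read back as little-endian, the first byte is least significant, giving 0x9A3B0396.
0x9A3B0396 = 2587558806.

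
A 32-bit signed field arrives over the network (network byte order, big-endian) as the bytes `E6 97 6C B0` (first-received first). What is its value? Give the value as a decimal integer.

Big-endian stores the most-significant byte at the lowest address.
The bytes are already most-significant first: 0xE6976CB0.
Top bit is set, so as a signed 32-bit value this is 0xE6976CB0 − 2^32 = -426283856.

-426283856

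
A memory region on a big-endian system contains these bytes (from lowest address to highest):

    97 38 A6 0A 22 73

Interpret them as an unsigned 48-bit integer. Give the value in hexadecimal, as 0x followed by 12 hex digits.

In big-endian order the high byte comes first in memory.
The bytes are already most-significant first: 0x9738A60A2273.

0x9738A60A2273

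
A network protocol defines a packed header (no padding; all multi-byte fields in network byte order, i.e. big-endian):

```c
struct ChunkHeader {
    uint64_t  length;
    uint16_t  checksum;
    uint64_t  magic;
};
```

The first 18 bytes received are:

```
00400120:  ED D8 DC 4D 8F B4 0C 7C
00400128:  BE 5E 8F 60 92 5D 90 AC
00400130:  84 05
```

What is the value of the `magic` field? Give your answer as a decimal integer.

10331418475744756741

`magic` follows `length` (8 B), `checksum` (2 B), so it starts at offset 8 + 2 = 10 and occupies 8 bytes.
Bytes at offsets 10..17: 8F 60 92 5D 90 AC 84 05.
Big-endian stores the most-significant byte at the lowest address.
The bytes are already most-significant first: 0x8F60925D90AC8405.
0x8F60925D90AC8405 = 10331418475744756741.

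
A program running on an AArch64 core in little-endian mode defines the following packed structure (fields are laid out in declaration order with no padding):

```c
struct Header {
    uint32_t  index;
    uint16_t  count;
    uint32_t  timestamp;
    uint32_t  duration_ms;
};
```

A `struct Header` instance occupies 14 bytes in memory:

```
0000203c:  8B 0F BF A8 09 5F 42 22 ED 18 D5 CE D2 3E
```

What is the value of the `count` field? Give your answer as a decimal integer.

24329

`count` follows `index` (4 bytes), so it starts at byte offset 4 and occupies 2 bytes.
Bytes at offsets 4..5: 09 5F.
In little-endian order the low byte comes first in memory.
Reassemble most-significant byte first: 5F 09 → 0x5F09.
0x5F09 = 24329.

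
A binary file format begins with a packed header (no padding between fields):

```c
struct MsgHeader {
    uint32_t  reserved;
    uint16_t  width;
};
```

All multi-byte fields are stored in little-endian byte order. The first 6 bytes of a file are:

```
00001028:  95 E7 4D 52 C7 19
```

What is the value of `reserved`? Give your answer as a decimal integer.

1380837269

`reserved` is the first field, at byte offset 0, occupying 4 bytes.
Bytes at offsets 0..3: 95 E7 4D 52.
Little-endian stores the least-significant byte at the lowest address.
Reassemble most-significant byte first: 52 4D E7 95 → 0x524DE795.
0x524DE795 = 1380837269.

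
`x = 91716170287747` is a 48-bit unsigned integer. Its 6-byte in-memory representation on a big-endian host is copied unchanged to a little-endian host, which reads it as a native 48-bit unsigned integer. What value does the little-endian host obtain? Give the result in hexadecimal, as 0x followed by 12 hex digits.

91716170287747 in 48-bit hexadecimal is 0x536A55C00A83.
Stored big-endian, the bytes at ascending addresses are 53 6A 55 C0 0A 83.
Read back as little-endian, the first byte is least significant, giving 0x830AC0556A53.

0x830AC0556A53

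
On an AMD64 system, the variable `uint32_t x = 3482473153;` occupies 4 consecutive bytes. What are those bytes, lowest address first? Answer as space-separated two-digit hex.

3482473153 in hexadecimal, padded to 32 bits, is 0xCF9252C1.
Split into bytes (most-significant first): CF 92 52 C1.
Little-endian stores the least-significant byte at the lowest address.
So at ascending addresses the bytes are C1 52 92 CF.

C1 52 92 CF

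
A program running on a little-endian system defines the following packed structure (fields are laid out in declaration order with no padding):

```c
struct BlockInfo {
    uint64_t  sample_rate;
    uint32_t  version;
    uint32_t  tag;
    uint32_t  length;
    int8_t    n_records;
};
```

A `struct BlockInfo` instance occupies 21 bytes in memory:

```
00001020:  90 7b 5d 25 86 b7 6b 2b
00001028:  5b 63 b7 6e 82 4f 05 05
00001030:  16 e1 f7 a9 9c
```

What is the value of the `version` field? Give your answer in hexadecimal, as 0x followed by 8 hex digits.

`version` follows `sample_rate` (8 bytes), so it starts at byte offset 8 and occupies 4 bytes.
Bytes at offsets 8..11: 5B 63 B7 6E.
In little-endian order the low byte comes first in memory.
Reassemble most-significant byte first: 6E B7 63 5B → 0x6EB7635B.

0x6EB7635B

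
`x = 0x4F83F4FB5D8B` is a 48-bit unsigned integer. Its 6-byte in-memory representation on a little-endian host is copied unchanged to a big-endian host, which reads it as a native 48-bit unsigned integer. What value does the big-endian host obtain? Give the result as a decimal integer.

Stored little-endian, the bytes at ascending addresses are 8B 5D FB F4 83 4F.
Read back as big-endian, the last byte is least significant, giving 0x8B5DFBF4834F.
0x8B5DFBF4834F = 153235775325007.

153235775325007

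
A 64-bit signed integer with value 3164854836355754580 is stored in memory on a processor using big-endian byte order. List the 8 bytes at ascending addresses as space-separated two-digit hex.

3164854836355754580 in hexadecimal, padded to 64 bits, is 0x2BEBD2B49EA96A54.
Split into bytes (most-significant first): 2B EB D2 B4 9E A9 6A 54.
In big-endian order the high byte comes first in memory.
So the memory order matches the most-significant-first order: 2B EB D2 B4 9E A9 6A 54.

2B EB D2 B4 9E A9 6A 54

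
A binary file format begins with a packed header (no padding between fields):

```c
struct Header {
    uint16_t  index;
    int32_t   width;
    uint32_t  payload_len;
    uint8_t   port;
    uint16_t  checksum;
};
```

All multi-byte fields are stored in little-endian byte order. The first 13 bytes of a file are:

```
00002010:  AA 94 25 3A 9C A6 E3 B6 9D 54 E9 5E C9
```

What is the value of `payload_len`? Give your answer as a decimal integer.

1419622115

`payload_len` follows `index` (2 B), `width` (4 B), so it starts at offset 2 + 4 = 6 and occupies 4 bytes.
Bytes at offsets 6..9: E3 B6 9D 54.
Little-endian stores the least-significant byte at the lowest address.
Reassemble most-significant byte first: 54 9D B6 E3 → 0x549DB6E3.
0x549DB6E3 = 1419622115.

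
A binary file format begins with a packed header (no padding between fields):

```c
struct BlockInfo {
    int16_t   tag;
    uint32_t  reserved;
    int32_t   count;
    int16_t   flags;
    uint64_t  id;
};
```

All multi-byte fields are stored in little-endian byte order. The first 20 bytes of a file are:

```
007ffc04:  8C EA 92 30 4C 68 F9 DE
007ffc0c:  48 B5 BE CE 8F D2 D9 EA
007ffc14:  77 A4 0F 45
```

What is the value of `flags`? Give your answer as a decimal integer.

-12610

`flags` follows `tag` (2 B), `reserved` (4 B), `count` (4 B), so it starts at offset 2 + 4 + 4 = 10 and occupies 2 bytes.
Bytes at offsets 10..11: BE CE.
Little-endian: lowest address holds the least-significant byte.
Reassemble most-significant byte first: CE BE → 0xCEBE.
Top bit is set, so as a signed 16-bit value this is 0xCEBE − 2^16 = -12610.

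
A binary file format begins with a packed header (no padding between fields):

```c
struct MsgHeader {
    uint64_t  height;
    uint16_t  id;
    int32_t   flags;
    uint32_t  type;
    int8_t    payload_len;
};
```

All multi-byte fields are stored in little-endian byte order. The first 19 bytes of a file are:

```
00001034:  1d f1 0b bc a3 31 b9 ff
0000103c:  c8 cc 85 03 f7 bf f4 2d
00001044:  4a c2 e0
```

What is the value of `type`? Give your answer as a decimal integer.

3259641332

`type` follows `height` (8 B), `id` (2 B), `flags` (4 B), so it starts at offset 8 + 2 + 4 = 14 and occupies 4 bytes.
Bytes at offsets 14..17: F4 2D 4A C2.
In little-endian order the low byte comes first in memory.
Reassemble most-significant byte first: C2 4A 2D F4 → 0xC24A2DF4.
0xC24A2DF4 = 3259641332.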